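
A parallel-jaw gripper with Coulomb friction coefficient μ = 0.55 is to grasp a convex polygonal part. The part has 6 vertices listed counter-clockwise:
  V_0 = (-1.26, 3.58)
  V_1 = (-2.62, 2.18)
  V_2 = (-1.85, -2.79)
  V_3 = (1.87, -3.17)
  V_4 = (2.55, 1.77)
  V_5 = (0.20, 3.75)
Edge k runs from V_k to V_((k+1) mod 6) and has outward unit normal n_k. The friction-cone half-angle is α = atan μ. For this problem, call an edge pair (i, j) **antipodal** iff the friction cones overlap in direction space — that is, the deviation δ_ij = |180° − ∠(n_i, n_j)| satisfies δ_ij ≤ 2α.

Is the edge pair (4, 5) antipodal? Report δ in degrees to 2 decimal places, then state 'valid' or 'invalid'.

δ = 133.24°, invalid

α = atan 0.55 = 28.81°;  2α = 57.62°
edge 4: e_4 = (-2.35, +1.98);  n_4 = (+0.6443, +0.7647)
edge 5: e_5 = (-1.46, -0.17);  n_5 = (-0.1157, +0.9933)
∠(n_4, n_5) = 46.76°
δ = |180° − 46.76°| = 133.24°
133.24° > 2α = 57.62°  →  invalid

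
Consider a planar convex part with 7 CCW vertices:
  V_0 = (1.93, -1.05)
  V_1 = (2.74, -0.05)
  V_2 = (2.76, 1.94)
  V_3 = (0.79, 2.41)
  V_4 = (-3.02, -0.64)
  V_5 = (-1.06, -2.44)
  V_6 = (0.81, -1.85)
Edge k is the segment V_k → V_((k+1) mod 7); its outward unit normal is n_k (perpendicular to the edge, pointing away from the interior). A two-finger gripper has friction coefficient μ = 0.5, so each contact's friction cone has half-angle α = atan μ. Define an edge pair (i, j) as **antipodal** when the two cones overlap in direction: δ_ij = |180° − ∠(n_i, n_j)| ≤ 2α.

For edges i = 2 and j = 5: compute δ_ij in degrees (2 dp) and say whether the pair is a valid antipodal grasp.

α = atan 0.5 = 26.57°;  2α = 53.13°
edge 2: e_2 = (-1.97, +0.47);  n_2 = (+0.2321, +0.9727)
edge 5: e_5 = (+1.87, +0.59);  n_5 = (+0.3009, -0.9537)
∠(n_2, n_5) = 149.07°
δ = |180° − 149.07°| = 30.93°
30.93° ≤ 2α = 53.13°  →  valid

δ = 30.93°, valid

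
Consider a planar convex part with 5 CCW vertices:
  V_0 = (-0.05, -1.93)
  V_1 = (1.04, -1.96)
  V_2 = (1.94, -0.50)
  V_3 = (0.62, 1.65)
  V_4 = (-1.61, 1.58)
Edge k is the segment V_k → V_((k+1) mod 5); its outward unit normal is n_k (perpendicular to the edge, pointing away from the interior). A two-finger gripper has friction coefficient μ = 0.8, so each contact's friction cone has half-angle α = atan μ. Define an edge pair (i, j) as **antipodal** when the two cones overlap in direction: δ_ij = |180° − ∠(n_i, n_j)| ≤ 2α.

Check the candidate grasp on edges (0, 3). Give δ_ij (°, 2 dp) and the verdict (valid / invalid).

α = atan 0.8 = 38.66°;  2α = 77.32°
edge 0: e_0 = (+1.09, -0.03);  n_0 = (-0.0275, -0.9996)
edge 3: e_3 = (-2.23, -0.07);  n_3 = (-0.0314, +0.9995)
∠(n_0, n_3) = 176.63°
δ = |180° − 176.63°| = 3.37°
3.37° ≤ 2α = 77.32°  →  valid

δ = 3.37°, valid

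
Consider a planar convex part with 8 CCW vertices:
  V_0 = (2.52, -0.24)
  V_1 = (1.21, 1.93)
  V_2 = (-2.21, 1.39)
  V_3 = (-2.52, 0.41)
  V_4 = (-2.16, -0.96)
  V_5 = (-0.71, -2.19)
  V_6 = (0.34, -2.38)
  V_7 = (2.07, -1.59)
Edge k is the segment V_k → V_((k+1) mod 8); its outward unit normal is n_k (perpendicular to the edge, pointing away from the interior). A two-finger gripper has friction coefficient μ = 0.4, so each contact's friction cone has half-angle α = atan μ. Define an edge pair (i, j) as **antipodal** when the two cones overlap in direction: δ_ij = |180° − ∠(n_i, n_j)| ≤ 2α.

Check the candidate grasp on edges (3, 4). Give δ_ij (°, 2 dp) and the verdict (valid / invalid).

δ = 145.03°, invalid

α = atan 0.4 = 21.80°;  2α = 43.60°
edge 3: e_3 = (+0.36, -1.37);  n_3 = (-0.9672, -0.2541)
edge 4: e_4 = (+1.45, -1.23);  n_4 = (-0.6469, -0.7626)
∠(n_3, n_4) = 34.97°
δ = |180° − 34.97°| = 145.03°
145.03° > 2α = 43.60°  →  invalid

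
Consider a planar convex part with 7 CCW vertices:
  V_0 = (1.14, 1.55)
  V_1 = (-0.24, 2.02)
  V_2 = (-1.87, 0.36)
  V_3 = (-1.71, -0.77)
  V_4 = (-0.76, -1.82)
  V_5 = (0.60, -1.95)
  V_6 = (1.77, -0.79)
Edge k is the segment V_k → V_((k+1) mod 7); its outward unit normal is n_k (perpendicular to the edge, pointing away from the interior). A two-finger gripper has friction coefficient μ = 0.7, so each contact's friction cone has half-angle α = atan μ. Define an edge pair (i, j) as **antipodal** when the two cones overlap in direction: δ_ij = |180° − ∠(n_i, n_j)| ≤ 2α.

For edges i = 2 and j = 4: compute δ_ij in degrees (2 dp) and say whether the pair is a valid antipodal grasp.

δ = 103.52°, invalid

α = atan 0.7 = 34.99°;  2α = 69.98°
edge 2: e_2 = (+0.16, -1.13);  n_2 = (-0.9901, -0.1402)
edge 4: e_4 = (+1.36, -0.13);  n_4 = (-0.0952, -0.9955)
∠(n_2, n_4) = 76.48°
δ = |180° − 76.48°| = 103.52°
103.52° > 2α = 69.98°  →  invalid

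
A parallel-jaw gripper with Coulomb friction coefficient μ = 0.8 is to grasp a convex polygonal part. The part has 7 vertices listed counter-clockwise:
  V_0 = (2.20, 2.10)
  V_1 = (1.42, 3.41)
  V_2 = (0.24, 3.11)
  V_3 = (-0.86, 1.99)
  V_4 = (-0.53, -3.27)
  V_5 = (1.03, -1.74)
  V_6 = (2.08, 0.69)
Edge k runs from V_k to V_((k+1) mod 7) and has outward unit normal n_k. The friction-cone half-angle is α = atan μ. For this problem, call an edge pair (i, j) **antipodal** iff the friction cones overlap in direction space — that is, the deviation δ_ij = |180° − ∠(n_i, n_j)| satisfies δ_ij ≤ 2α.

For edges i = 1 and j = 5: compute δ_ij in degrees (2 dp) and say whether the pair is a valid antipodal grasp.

α = atan 0.8 = 38.66°;  2α = 77.32°
edge 1: e_1 = (-1.18, -0.30);  n_1 = (-0.2464, +0.9692)
edge 5: e_5 = (+1.05, +2.43);  n_5 = (+0.9180, -0.3967)
∠(n_1, n_5) = 127.63°
δ = |180° − 127.63°| = 52.37°
52.37° ≤ 2α = 77.32°  →  valid

δ = 52.37°, valid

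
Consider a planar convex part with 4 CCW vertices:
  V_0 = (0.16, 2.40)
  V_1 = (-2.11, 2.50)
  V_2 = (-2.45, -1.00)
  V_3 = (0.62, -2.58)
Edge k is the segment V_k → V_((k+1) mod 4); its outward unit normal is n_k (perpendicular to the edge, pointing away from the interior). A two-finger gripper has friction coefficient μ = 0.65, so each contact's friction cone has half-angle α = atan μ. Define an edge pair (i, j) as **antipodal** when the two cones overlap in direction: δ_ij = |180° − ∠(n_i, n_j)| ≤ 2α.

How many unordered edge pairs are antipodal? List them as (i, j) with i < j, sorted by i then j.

α = atan 0.65 = 33.02°;  2α = 66.05°
n_0 = (+0.0440, +0.9990)
n_1 = (-0.9953, +0.0967)
n_2 = (-0.4576, -0.8892)
n_3 = (+0.9958, +0.0920)
  (0,1): δ = 93.03°  ·
  (0,2): δ = 24.71°  ✓
  (0,3): δ = 97.80°  ·
  (1,2): δ = 111.68°  ·
  (1,3): δ = 10.83°  ✓
  (2,3): δ = 57.49°  ✓
antipodal pairs: 3

count = 3; pairs: (0,2), (1,3), (2,3)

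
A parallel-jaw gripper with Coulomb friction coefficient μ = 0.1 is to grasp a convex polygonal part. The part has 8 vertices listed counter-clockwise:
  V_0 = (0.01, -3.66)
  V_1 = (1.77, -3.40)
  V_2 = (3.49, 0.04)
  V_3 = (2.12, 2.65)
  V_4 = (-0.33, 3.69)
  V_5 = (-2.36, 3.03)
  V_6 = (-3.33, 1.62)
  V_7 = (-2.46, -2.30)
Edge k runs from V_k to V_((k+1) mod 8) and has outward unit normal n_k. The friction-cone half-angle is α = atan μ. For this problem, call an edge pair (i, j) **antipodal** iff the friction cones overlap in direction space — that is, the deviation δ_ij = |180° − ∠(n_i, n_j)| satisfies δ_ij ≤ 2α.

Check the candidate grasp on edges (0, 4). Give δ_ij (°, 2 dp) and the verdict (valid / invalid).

δ = 9.61°, valid

α = atan 0.1 = 5.71°;  2α = 11.42°
edge 0: e_0 = (+1.76, +0.26);  n_0 = (+0.1461, -0.9893)
edge 4: e_4 = (-2.03, -0.66);  n_4 = (-0.3092, +0.9510)
∠(n_0, n_4) = 170.39°
δ = |180° − 170.39°| = 9.61°
9.61° ≤ 2α = 11.42°  →  valid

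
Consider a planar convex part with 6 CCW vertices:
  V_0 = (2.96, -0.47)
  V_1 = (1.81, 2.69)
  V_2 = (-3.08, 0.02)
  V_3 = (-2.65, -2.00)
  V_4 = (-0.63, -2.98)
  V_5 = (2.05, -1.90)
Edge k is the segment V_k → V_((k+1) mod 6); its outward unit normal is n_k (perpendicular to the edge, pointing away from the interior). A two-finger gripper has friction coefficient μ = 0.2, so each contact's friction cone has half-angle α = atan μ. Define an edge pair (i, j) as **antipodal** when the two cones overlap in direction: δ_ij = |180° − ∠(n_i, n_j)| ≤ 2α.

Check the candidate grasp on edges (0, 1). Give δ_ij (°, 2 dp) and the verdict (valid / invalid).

δ = 81.36°, invalid

α = atan 0.2 = 11.31°;  2α = 22.62°
edge 0: e_0 = (-1.15, +3.16);  n_0 = (+0.9397, +0.3420)
edge 1: e_1 = (-4.89, -2.67);  n_1 = (-0.4792, +0.8777)
∠(n_0, n_1) = 98.64°
δ = |180° − 98.64°| = 81.36°
81.36° > 2α = 22.62°  →  invalid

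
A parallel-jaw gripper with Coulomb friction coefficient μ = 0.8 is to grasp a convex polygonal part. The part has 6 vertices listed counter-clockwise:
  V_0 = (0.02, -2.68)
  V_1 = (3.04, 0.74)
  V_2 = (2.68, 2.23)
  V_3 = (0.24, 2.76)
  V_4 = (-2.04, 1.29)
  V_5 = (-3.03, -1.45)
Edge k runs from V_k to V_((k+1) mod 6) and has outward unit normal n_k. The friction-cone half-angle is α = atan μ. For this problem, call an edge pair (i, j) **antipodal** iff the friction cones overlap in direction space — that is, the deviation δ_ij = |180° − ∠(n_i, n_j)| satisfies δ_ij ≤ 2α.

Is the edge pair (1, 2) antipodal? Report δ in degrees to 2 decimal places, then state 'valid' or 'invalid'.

α = atan 0.8 = 38.66°;  2α = 77.32°
edge 1: e_1 = (-0.36, +1.49);  n_1 = (+0.9720, +0.2349)
edge 2: e_2 = (-2.44, +0.53);  n_2 = (+0.2123, +0.9772)
∠(n_1, n_2) = 64.16°
δ = |180° − 64.16°| = 115.84°
115.84° > 2α = 77.32°  →  invalid

δ = 115.84°, invalid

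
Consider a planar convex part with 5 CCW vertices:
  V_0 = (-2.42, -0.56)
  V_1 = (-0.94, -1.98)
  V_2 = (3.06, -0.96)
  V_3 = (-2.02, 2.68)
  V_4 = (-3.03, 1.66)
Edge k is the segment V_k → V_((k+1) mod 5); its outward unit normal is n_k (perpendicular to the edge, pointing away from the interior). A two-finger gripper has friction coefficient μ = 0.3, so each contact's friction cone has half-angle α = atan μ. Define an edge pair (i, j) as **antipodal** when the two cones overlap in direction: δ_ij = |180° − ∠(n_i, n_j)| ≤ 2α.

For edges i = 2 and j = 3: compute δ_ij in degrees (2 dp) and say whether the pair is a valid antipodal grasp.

α = atan 0.3 = 16.70°;  2α = 33.40°
edge 2: e_2 = (-5.08, +3.64);  n_2 = (+0.5824, +0.8129)
edge 3: e_3 = (-1.01, -1.02);  n_3 = (-0.7106, +0.7036)
∠(n_2, n_3) = 80.91°
δ = |180° − 80.91°| = 99.09°
99.09° > 2α = 33.40°  →  invalid

δ = 99.09°, invalid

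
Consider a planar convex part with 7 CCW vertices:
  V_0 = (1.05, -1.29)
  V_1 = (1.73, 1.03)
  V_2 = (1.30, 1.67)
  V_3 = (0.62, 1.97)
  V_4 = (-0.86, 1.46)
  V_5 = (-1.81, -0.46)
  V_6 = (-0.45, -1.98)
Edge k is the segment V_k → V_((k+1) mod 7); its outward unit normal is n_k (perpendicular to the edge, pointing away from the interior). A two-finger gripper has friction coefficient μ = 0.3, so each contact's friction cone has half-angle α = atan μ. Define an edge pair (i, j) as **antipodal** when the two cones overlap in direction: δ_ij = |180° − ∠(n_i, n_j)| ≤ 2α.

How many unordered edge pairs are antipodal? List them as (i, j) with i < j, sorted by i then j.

count = 4; pairs: (0,4), (1,5), (2,5), (3,6)

α = atan 0.3 = 16.70°;  2α = 33.40°
n_0 = (+0.9596, -0.2813)
n_1 = (+0.8300, +0.5577)
n_2 = (+0.4036, +0.9149)
n_3 = (-0.3258, +0.9454)
n_4 = (-0.8963, +0.4435)
n_5 = (-0.7452, -0.6668)
n_6 = (+0.4179, -0.9085)
  (0,1): δ = 129.77°  ·
  (0,2): δ = 97.47°  ·
  (0,3): δ = 54.65°  ·
  (0,4): δ = 9.99°  ✓
  (0,5): δ = 58.16°  ·
  (0,6): δ = 131.04°  ·
  (1,2): δ = 147.70°  ·
  (1,3): δ = 104.88°  ·
  (1,4): δ = 60.22°  ·
  (1,5): δ = 7.92°  ✓
  (1,6): δ = 80.81°  ·
  (2,3): δ = 137.18°  ·
  (2,4): δ = 92.52°  ·
  (2,5): δ = 24.37°  ✓
  (2,6): δ = 48.51°  ·
  (3,4): δ = 135.34°  ·
  (3,5): δ = 67.19°  ·
  (3,6): δ = 5.69°  ✓
  (4,5): δ = 111.85°  ·
  (4,6): δ = 38.97°  ·
  (5,6): δ = 107.12°  ·
antipodal pairs: 4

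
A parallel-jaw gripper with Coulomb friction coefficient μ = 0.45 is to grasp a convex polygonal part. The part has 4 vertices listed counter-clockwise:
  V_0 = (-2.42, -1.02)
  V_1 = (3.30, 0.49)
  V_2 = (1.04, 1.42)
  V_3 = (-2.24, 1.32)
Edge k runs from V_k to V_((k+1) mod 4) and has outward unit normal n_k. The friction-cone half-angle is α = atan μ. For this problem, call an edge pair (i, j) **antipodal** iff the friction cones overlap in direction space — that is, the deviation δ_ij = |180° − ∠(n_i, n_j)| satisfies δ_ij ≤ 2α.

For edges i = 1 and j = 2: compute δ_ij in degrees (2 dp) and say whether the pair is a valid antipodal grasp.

δ = 155.89°, invalid

α = atan 0.45 = 24.23°;  2α = 48.46°
edge 1: e_1 = (-2.26, +0.93);  n_1 = (+0.3805, +0.9248)
edge 2: e_2 = (-3.28, -0.10);  n_2 = (-0.0305, +0.9995)
∠(n_1, n_2) = 24.11°
δ = |180° − 24.11°| = 155.89°
155.89° > 2α = 48.46°  →  invalid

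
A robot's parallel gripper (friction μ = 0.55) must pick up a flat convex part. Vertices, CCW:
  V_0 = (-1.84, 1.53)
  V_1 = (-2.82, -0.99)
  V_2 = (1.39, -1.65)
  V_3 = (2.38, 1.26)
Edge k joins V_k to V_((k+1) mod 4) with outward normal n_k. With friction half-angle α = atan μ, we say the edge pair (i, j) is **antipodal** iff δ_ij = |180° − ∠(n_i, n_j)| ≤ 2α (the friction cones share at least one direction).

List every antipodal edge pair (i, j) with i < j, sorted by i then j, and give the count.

α = atan 0.55 = 28.81°;  2α = 57.62°
n_0 = (-0.9320, +0.3624)
n_1 = (-0.1549, -0.9879)
n_2 = (+0.9467, -0.3221)
n_3 = (+0.0639, +0.9980)
  (0,1): δ = 77.66°  ·
  (0,2): δ = 2.46°  ✓
  (0,3): δ = 107.59°  ·
  (1,2): δ = 99.88°  ·
  (1,3): δ = 5.25°  ✓
  (2,3): δ = 74.87°  ·
antipodal pairs: 2

count = 2; pairs: (0,2), (1,3)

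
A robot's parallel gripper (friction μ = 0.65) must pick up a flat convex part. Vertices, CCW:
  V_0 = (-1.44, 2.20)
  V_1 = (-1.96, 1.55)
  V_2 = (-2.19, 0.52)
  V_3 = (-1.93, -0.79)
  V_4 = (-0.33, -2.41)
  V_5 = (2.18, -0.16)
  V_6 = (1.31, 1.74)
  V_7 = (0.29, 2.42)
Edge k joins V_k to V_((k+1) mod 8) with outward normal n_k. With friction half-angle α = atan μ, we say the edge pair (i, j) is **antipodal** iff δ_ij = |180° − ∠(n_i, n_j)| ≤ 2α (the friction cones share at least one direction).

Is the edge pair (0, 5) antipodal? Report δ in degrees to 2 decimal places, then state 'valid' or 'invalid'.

α = atan 0.65 = 33.02°;  2α = 66.05°
edge 0: e_0 = (-0.52, -0.65);  n_0 = (-0.7809, +0.6247)
edge 5: e_5 = (-0.87, +1.90);  n_5 = (+0.9092, +0.4163)
∠(n_0, n_5) = 116.74°
δ = |180° − 116.74°| = 63.26°
63.26° ≤ 2α = 66.05°  →  valid

δ = 63.26°, valid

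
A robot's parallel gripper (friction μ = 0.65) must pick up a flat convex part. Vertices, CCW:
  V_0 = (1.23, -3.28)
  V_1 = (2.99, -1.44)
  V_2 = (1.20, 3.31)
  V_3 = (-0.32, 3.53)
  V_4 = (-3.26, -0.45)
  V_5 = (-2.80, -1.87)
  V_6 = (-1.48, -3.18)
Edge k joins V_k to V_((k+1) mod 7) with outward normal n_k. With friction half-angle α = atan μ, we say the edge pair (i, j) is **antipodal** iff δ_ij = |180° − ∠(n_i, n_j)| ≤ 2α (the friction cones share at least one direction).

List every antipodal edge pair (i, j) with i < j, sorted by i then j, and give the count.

count = 10; pairs: (0,2), (0,3), (0,4), (1,3), (1,4), (1,5), (2,4), (2,5), (2,6), (3,6)

α = atan 0.65 = 33.02°;  2α = 66.05°
n_0 = (+0.7226, -0.6912)
n_1 = (+0.9358, +0.3526)
n_2 = (+0.1432, +0.9897)
n_3 = (-0.8043, +0.5942)
n_4 = (-0.9513, -0.3082)
n_5 = (-0.7044, -0.7098)
n_6 = (-0.0369, -0.9993)
  (0,1): δ = 115.62°  ·
  (0,2): δ = 54.51°  ✓
  (0,3): δ = 7.27°  ✓
  (0,4): δ = 61.68°  ✓
  (0,5): δ = 88.94°  ·
  (0,6): δ = 131.61°  ·
  (1,2): δ = 118.88°  ·
  (1,3): δ = 57.10°  ✓
  (1,4): δ = 2.70°  ✓
  (1,5): δ = 24.57°  ✓
  (1,6): δ = 67.24°  ·
  (2,3): δ = 118.22°  ·
  (2,4): δ = 63.81°  ✓
  (2,5): δ = 36.55°  ✓
  (2,6): δ = 6.12°  ✓
  (3,4): δ = 125.60°  ·
  (3,5): δ = 98.33°  ·
  (3,6): δ = 55.66°  ✓
  (4,5): δ = 152.73°  ·
  (4,6): δ = 110.06°  ·
  (5,6): δ = 137.33°  ·
antipodal pairs: 10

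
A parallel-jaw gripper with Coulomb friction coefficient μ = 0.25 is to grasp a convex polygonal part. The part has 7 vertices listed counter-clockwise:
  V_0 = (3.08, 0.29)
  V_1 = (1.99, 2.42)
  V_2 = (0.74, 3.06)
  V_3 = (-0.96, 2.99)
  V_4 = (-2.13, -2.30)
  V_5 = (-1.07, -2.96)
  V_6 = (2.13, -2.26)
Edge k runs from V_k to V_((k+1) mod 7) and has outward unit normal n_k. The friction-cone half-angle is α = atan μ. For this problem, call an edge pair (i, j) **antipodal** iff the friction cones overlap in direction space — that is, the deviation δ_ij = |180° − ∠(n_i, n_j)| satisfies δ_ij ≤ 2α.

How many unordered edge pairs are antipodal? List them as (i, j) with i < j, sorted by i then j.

α = atan 0.25 = 14.04°;  2α = 28.07°
n_0 = (+0.8902, +0.4556)
n_1 = (+0.4557, +0.8901)
n_2 = (-0.0411, +0.9992)
n_3 = (-0.9764, +0.2160)
n_4 = (-0.5286, -0.8489)
n_5 = (+0.2137, -0.9769)
n_6 = (+0.9371, -0.3491)
  (0,1): δ = 144.21°  ·
  (0,2): δ = 114.74°  ·
  (0,3): δ = 39.57°  ·
  (0,4): δ = 30.99°  ·
  (0,5): δ = 75.24°  ·
  (0,6): δ = 132.47°  ·
  (1,2): δ = 150.53°  ·
  (1,3): δ = 75.36°  ·
  (1,4): δ = 4.80°  ✓
  (1,5): δ = 39.45°  ·
  (1,6): δ = 96.68°  ·
  (2,3): δ = 104.83°  ·
  (2,4): δ = 34.27°  ·
  (2,5): δ = 9.98°  ✓
  (2,6): δ = 67.21°  ·
  (3,4): δ = 109.44°  ·
  (3,5): δ = 65.19°  ·
  (3,6): δ = 7.96°  ✓
  (4,5): δ = 135.75°  ·
  (4,6): δ = 78.52°  ·
  (5,6): δ = 122.77°  ·
antipodal pairs: 3

count = 3; pairs: (1,4), (2,5), (3,6)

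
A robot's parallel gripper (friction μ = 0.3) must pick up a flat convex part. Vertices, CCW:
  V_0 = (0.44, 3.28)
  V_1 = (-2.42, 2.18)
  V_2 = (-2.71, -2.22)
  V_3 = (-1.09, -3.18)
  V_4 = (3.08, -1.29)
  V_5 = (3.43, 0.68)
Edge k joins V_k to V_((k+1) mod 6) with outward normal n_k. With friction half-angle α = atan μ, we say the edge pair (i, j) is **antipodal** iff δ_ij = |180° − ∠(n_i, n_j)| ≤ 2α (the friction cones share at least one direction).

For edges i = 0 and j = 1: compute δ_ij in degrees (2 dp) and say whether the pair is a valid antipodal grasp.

α = atan 0.3 = 16.70°;  2α = 33.40°
edge 0: e_0 = (-2.86, -1.10);  n_0 = (-0.3590, +0.9333)
edge 1: e_1 = (-0.29, -4.40);  n_1 = (-0.9978, +0.0658)
∠(n_0, n_1) = 65.19°
δ = |180° − 65.19°| = 114.81°
114.81° > 2α = 33.40°  →  invalid

δ = 114.81°, invalid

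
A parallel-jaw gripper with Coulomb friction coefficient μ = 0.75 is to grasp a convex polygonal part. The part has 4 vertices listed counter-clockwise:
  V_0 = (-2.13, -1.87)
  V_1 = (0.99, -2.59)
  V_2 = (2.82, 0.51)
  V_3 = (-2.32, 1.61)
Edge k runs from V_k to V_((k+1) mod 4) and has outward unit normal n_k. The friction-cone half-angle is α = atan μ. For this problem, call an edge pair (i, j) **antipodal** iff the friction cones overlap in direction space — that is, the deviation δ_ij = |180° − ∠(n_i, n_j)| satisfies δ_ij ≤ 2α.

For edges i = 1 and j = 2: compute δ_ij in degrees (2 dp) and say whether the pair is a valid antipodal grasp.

δ = 71.53°, valid

α = atan 0.75 = 36.87°;  2α = 73.74°
edge 1: e_1 = (+1.83, +3.10);  n_1 = (+0.8611, -0.5084)
edge 2: e_2 = (-5.14, +1.10);  n_2 = (+0.2093, +0.9779)
∠(n_1, n_2) = 108.47°
δ = |180° − 108.47°| = 71.53°
71.53° ≤ 2α = 73.74°  →  valid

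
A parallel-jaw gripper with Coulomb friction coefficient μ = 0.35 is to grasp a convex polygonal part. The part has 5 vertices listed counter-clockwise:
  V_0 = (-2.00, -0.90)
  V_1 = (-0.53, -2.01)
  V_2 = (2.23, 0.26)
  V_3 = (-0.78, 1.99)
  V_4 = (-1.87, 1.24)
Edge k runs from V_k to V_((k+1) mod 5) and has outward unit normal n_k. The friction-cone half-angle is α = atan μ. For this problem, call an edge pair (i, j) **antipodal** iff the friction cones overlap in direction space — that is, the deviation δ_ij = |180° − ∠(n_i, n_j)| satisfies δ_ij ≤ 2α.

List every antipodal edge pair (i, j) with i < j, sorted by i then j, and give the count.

count = 2; pairs: (0,2), (1,3)

α = atan 0.35 = 19.29°;  2α = 38.58°
n_0 = (-0.6026, -0.7980)
n_1 = (+0.6352, -0.7723)
n_2 = (+0.4983, +0.8670)
n_3 = (-0.5668, +0.8238)
n_4 = (-0.9982, +0.0606)
  (0,1): δ = 103.51°  ·
  (0,2): δ = 7.17°  ✓
  (0,3): δ = 71.59°  ·
  (0,4): δ = 123.58°  ·
  (1,2): δ = 69.32°  ·
  (1,3): δ = 4.91°  ✓
  (1,4): δ = 47.09°  ·
  (2,3): δ = 115.58°  ·
  (2,4): δ = 63.59°  ·
  (3,4): δ = 128.01°  ·
antipodal pairs: 2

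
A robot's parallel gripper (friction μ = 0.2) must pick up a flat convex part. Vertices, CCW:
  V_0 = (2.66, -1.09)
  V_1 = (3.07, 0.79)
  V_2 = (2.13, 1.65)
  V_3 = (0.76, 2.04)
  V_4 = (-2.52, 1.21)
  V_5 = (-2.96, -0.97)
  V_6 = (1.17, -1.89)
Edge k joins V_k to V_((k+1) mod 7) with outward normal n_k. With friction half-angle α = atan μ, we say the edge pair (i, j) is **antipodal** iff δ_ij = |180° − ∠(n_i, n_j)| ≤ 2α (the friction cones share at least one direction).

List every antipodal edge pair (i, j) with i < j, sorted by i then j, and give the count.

count = 3; pairs: (0,4), (2,5), (3,6)

α = atan 0.2 = 11.31°;  2α = 22.62°
n_0 = (+0.9770, -0.2131)
n_1 = (+0.6750, +0.7378)
n_2 = (+0.2738, +0.9618)
n_3 = (-0.2453, +0.9694)
n_4 = (-0.9802, +0.1978)
n_5 = (-0.2174, -0.9761)
n_6 = (+0.4730, -0.8810)
  (0,1): δ = 120.15°  ·
  (0,2): δ = 93.59°  ·
  (0,3): δ = 63.50°  ·
  (0,4): δ = 0.89°  ✓
  (0,5): δ = 89.74°  ·
  (0,6): δ = 130.53°  ·
  (1,2): δ = 153.43°  ·
  (1,3): δ = 123.34°  ·
  (1,4): δ = 58.96°  ·
  (1,5): δ = 29.90°  ·
  (1,6): δ = 70.69°  ·
  (2,3): δ = 149.91°  ·
  (2,4): δ = 85.52°  ·
  (2,5): δ = 3.33°  ✓
  (2,6): δ = 44.12°  ·
  (3,4): δ = 115.61°  ·
  (3,5): δ = 26.76°  ·
  (3,6): δ = 14.03°  ✓
  (4,5): δ = 91.15°  ·
  (4,6): δ = 50.36°  ·
  (5,6): δ = 139.21°  ·
antipodal pairs: 3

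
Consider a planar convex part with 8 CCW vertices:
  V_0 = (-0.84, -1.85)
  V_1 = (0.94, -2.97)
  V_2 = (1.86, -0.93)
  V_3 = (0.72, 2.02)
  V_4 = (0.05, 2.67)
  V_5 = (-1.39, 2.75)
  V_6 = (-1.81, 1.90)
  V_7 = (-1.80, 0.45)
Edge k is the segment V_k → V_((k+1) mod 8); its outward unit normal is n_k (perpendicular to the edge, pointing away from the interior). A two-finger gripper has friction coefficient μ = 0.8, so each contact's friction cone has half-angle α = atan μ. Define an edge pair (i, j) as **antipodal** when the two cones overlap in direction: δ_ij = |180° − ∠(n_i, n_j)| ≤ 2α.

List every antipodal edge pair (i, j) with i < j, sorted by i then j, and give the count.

count = 14; pairs: (0,2), (0,3), (0,4), (1,4), (1,5), (1,6), (1,7), (2,5), (2,6), (2,7), (3,5), (3,6), (3,7), (4,7)

α = atan 0.8 = 38.66°;  2α = 77.32°
n_0 = (-0.5326, -0.8464)
n_1 = (+0.9116, -0.4111)
n_2 = (+0.9328, +0.3605)
n_3 = (+0.6963, +0.7177)
n_4 = (+0.0555, +0.9985)
n_5 = (-0.8965, +0.4430)
n_6 = (-1.0000, -0.0069)
n_7 = (-0.9228, -0.3852)
  (0,1): δ = 82.10°  ·
  (0,2): δ = 36.69°  ✓
  (0,3): δ = 11.95°  ✓
  (0,4): δ = 29.00°  ✓
  (0,5): δ = 95.88°  ·
  (0,6): δ = 122.57°  ·
  (0,7): δ = 144.83°  ·
  (1,2): δ = 134.60°  ·
  (1,3): δ = 109.86°  ·
  (1,4): δ = 68.91°  ✓
  (1,5): δ = 2.02°  ✓
  (1,6): δ = 24.67°  ✓
  (1,7): δ = 46.93°  ✓
  (2,3): δ = 155.26°  ·
  (2,4): δ = 114.31°  ·
  (2,5): δ = 47.42°  ✓
  (2,6): δ = 20.73°  ✓
  (2,7): δ = 1.53°  ✓
  (3,4): δ = 139.05°  ·
  (3,5): δ = 72.16°  ✓
  (3,6): δ = 45.47°  ✓
  (3,7): δ = 23.21°  ✓
  (4,5): δ = 113.11°  ·
  (4,6): δ = 86.43°  ·
  (4,7): δ = 64.16°  ✓
  (5,6): δ = 153.31°  ·
  (5,7): δ = 131.05°  ·
  (6,7): δ = 157.74°  ·
antipodal pairs: 14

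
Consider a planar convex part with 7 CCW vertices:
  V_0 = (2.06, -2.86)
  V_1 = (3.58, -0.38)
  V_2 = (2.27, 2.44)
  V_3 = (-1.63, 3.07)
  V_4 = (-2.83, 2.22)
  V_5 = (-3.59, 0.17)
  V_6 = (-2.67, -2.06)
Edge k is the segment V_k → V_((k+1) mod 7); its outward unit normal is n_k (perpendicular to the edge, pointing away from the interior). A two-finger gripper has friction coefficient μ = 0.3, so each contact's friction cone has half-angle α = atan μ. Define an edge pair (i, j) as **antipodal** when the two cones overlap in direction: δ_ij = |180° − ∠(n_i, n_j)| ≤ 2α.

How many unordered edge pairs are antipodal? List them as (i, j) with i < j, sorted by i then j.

α = atan 0.3 = 16.70°;  2α = 33.40°
n_0 = (+0.8526, -0.5226)
n_1 = (+0.9069, +0.4213)
n_2 = (+0.1595, +0.9872)
n_3 = (-0.5780, +0.8160)
n_4 = (-0.9376, +0.3476)
n_5 = (-0.9244, -0.3814)
n_6 = (-0.1668, -0.9860)
  (0,1): δ = 123.58°  ·
  (0,2): δ = 67.67°  ·
  (0,3): δ = 23.18°  ✓
  (0,4): δ = 11.16°  ✓
  (0,5): δ = 53.92°  ·
  (0,6): δ = 111.90°  ·
  (1,2): δ = 124.09°  ·
  (1,3): δ = 79.61°  ·
  (1,4): δ = 45.26°  ·
  (1,5): δ = 2.50°  ✓
  (1,6): δ = 55.48°  ·
  (2,3): δ = 135.51°  ·
  (2,4): δ = 101.17°  ·
  (2,5): δ = 58.40°  ·
  (2,6): δ = 0.42°  ✓
  (3,4): δ = 145.65°  ·
  (3,5): δ = 102.89°  ·
  (3,6): δ = 44.91°  ·
  (4,5): δ = 137.24°  ·
  (4,6): δ = 79.26°  ·
  (5,6): δ = 122.02°  ·
antipodal pairs: 4

count = 4; pairs: (0,3), (0,4), (1,5), (2,6)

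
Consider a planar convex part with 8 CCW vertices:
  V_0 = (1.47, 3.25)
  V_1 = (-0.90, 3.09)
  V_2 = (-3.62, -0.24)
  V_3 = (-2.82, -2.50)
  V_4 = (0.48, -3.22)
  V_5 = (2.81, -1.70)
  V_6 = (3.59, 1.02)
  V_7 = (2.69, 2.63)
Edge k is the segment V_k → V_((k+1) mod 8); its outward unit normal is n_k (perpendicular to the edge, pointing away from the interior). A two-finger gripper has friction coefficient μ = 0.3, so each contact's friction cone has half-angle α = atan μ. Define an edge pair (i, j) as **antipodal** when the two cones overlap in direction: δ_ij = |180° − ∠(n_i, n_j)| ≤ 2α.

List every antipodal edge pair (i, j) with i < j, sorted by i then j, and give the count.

count = 6; pairs: (0,3), (0,4), (1,4), (1,5), (2,6), (3,7)

α = atan 0.3 = 16.70°;  2α = 33.40°
n_0 = (-0.0674, +0.9977)
n_1 = (-0.7745, +0.6326)
n_2 = (-0.9427, -0.3337)
n_3 = (-0.2132, -0.9770)
n_4 = (+0.5464, -0.8375)
n_5 = (+0.9613, -0.2757)
n_6 = (+0.8729, +0.4879)
n_7 = (+0.4530, +0.8915)
  (0,1): δ = 133.10°  ·
  (0,2): δ = 74.37°  ·
  (0,3): δ = 16.17°  ✓
  (0,4): δ = 29.26°  ✓
  (0,5): δ = 70.14°  ·
  (0,6): δ = 115.34°  ·
  (0,7): δ = 149.20°  ·
  (1,2): δ = 121.26°  ·
  (1,3): δ = 63.07°  ·
  (1,4): δ = 17.64°  ✓
  (1,5): δ = 23.24°  ✓
  (1,6): δ = 68.45°  ·
  (1,7): δ = 102.30°  ·
  (2,3): δ = 121.80°  ·
  (2,4): δ = 76.37°  ·
  (2,5): δ = 35.49°  ·
  (2,6): δ = 9.71°  ✓
  (2,7): δ = 43.57°  ·
  (3,4): δ = 134.57°  ·
  (3,5): δ = 93.69°  ·
  (3,6): δ = 48.49°  ·
  (3,7): δ = 14.63°  ✓
  (4,5): δ = 139.12°  ·
  (4,6): δ = 93.91°  ·
  (4,7): δ = 60.06°  ·
  (5,6): δ = 134.79°  ·
  (5,7): δ = 100.94°  ·
  (6,7): δ = 146.14°  ·
antipodal pairs: 6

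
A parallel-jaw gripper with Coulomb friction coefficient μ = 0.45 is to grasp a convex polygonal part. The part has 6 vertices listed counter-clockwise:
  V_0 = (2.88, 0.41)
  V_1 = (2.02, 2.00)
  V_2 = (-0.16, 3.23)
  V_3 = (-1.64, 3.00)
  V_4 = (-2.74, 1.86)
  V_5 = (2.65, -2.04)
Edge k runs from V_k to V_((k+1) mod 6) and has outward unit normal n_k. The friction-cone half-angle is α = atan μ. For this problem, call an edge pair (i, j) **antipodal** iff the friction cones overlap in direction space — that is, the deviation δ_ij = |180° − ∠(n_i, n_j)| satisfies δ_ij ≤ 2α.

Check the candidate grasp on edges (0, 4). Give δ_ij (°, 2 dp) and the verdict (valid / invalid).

δ = 25.70°, valid

α = atan 0.45 = 24.23°;  2α = 48.46°
edge 0: e_0 = (-0.86, +1.59);  n_0 = (+0.8796, +0.4757)
edge 4: e_4 = (+5.39, -3.90);  n_4 = (-0.5862, -0.8102)
∠(n_0, n_4) = 154.30°
δ = |180° − 154.30°| = 25.70°
25.70° ≤ 2α = 48.46°  →  valid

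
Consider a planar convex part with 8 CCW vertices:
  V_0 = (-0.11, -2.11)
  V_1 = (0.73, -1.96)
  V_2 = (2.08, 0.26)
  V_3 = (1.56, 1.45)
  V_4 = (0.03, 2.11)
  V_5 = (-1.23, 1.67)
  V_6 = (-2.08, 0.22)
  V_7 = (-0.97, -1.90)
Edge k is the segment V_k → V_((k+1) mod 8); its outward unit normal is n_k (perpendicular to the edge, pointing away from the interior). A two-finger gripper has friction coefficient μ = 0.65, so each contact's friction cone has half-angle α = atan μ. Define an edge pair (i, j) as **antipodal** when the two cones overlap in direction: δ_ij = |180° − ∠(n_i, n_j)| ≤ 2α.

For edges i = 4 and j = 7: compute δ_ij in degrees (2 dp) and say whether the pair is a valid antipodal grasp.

α = atan 0.65 = 33.02°;  2α = 66.05°
edge 4: e_4 = (-1.26, -0.44);  n_4 = (-0.3297, +0.9441)
edge 7: e_7 = (+0.86, -0.21);  n_7 = (-0.2372, -0.9715)
∠(n_4, n_7) = 147.03°
δ = |180° − 147.03°| = 32.97°
32.97° ≤ 2α = 66.05°  →  valid

δ = 32.97°, valid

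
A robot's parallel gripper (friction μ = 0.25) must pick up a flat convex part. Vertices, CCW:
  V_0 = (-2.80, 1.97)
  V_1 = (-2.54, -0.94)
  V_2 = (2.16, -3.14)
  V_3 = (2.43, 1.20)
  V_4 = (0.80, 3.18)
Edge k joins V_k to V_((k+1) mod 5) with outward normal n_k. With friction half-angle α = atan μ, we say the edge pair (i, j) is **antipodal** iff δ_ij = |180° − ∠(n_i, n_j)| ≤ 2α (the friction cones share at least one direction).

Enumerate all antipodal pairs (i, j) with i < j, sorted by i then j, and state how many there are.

α = atan 0.25 = 14.04°;  2α = 28.07°
n_0 = (-0.9960, -0.0890)
n_1 = (-0.4239, -0.9057)
n_2 = (+0.9981, -0.0621)
n_3 = (+0.7720, +0.6356)
n_4 = (-0.3186, +0.9479)
  (0,1): δ = 120.19°  ·
  (0,2): δ = 8.67°  ✓
  (0,3): δ = 34.36°  ·
  (0,4): δ = 103.47°  ·
  (1,2): δ = 68.48°  ·
  (1,3): δ = 25.45°  ✓
  (1,4): δ = 43.66°  ·
  (2,3): δ = 136.98°  ·
  (2,4): δ = 67.86°  ·
  (3,4): δ = 110.88°  ·
antipodal pairs: 2

count = 2; pairs: (0,2), (1,3)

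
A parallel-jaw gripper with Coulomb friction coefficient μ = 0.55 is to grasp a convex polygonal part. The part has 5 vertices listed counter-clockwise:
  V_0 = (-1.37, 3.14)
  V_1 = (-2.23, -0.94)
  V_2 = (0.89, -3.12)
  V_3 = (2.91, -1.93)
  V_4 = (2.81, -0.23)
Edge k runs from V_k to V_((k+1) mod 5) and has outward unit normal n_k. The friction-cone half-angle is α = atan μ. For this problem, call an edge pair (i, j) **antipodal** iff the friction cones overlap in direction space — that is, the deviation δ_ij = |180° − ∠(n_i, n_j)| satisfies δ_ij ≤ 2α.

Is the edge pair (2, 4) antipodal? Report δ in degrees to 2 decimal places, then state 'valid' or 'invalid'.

δ = 69.38°, invalid

α = atan 0.55 = 28.81°;  2α = 57.62°
edge 2: e_2 = (+2.02, +1.19);  n_2 = (+0.5076, -0.8616)
edge 4: e_4 = (-4.18, +3.37);  n_4 = (+0.6276, +0.7785)
∠(n_2, n_4) = 110.62°
δ = |180° − 110.62°| = 69.38°
69.38° > 2α = 57.62°  →  invalid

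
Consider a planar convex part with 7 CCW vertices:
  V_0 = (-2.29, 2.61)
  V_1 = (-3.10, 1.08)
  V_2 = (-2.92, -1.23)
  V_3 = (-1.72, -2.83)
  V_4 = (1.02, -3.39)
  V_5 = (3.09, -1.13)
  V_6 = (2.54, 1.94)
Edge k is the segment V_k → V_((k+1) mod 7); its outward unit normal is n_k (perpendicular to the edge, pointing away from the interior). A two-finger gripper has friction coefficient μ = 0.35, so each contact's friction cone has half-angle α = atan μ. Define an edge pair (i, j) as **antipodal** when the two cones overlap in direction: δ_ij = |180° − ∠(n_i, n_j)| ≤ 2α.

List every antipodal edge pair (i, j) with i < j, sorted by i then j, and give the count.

count = 5; pairs: (0,4), (0,5), (1,5), (2,5), (3,6)

α = atan 0.35 = 19.29°;  2α = 38.58°
n_0 = (-0.8838, +0.4679)
n_1 = (-0.9970, -0.0777)
n_2 = (-0.8000, -0.6000)
n_3 = (-0.2002, -0.9797)
n_4 = (+0.7374, -0.6754)
n_5 = (+0.9843, +0.1763)
n_6 = (+0.1374, +0.9905)
  (0,1): δ = 147.65°  ·
  (0,2): δ = 115.23°  ·
  (0,3): δ = 73.65°  ·
  (0,4): δ = 14.59°  ✓
  (0,5): δ = 38.05°  ✓
  (0,6): δ = 110.00°  ·
  (1,2): δ = 147.59°  ·
  (1,3): δ = 106.01°  ·
  (1,4): δ = 46.94°  ·
  (1,5): δ = 5.70°  ✓
  (1,6): δ = 77.65°  ·
  (2,3): δ = 138.42°  ·
  (2,4): δ = 79.36°  ·
  (2,5): δ = 26.71°  ✓
  (2,6): δ = 45.23°  ·
  (3,4): δ = 120.94°  ·
  (3,5): δ = 68.29°  ·
  (3,6): δ = 3.65°  ✓
  (4,5): δ = 127.36°  ·
  (4,6): δ = 55.41°  ·
  (5,6): δ = 108.05°  ·
antipodal pairs: 5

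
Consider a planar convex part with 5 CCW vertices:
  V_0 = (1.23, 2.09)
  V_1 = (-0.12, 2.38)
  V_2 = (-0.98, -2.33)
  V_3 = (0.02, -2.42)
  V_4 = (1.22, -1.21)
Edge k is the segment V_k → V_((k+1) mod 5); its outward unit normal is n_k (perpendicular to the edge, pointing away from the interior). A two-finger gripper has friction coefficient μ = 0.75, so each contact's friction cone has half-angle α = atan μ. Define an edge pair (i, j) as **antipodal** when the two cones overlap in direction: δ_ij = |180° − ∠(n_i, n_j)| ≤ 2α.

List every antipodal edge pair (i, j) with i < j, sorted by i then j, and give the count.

α = atan 0.75 = 36.87°;  2α = 73.74°
n_0 = (+0.2100, +0.9777)
n_1 = (-0.9837, +0.1796)
n_2 = (-0.0896, -0.9960)
n_3 = (+0.7100, -0.7042)
n_4 = (+1.0000, -0.0030)
  (0,1): δ = 88.22°  ·
  (0,2): δ = 6.98°  ✓
  (0,3): δ = 57.36°  ✓
  (0,4): δ = 101.95°  ·
  (1,2): δ = 84.80°  ·
  (1,3): δ = 34.41°  ✓
  (1,4): δ = 10.17°  ✓
  (2,3): δ = 129.62°  ·
  (2,4): δ = 85.03°  ·
  (3,4): δ = 135.41°  ·
antipodal pairs: 4

count = 4; pairs: (0,2), (0,3), (1,3), (1,4)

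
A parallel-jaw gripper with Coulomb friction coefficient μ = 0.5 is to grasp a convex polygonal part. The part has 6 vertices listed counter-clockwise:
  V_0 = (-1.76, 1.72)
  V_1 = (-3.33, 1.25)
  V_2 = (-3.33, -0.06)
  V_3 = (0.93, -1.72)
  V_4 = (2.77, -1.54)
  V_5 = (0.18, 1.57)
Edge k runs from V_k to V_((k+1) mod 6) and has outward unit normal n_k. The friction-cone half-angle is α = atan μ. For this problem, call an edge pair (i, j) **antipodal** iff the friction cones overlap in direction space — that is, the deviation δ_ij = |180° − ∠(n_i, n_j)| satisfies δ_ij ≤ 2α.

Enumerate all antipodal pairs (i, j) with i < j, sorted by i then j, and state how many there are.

α = atan 0.5 = 26.57°;  2α = 53.13°
n_0 = (-0.2868, +0.9580)
n_1 = (-1.0000, -0.0000)
n_2 = (-0.3631, -0.9318)
n_3 = (+0.0974, -0.9952)
n_4 = (+0.7684, +0.6399)
n_5 = (+0.0771, +0.9970)
  (0,1): δ = 106.67°  ·
  (0,2): δ = 37.96°  ✓
  (0,3): δ = 11.08°  ✓
  (0,4): δ = 113.12°  ·
  (0,5): δ = 158.91°  ·
  (1,2): δ = 111.29°  ·
  (1,3): δ = 84.41°  ·
  (1,4): δ = 39.79°  ✓
  (1,5): δ = 85.58°  ·
  (2,3): δ = 153.12°  ·
  (2,4): δ = 28.92°  ✓
  (2,5): δ = 16.87°  ✓
  (3,4): δ = 55.80°  ·
  (3,5): δ = 10.01°  ✓
  (4,5): δ = 134.21°  ·
antipodal pairs: 6

count = 6; pairs: (0,2), (0,3), (1,4), (2,4), (2,5), (3,5)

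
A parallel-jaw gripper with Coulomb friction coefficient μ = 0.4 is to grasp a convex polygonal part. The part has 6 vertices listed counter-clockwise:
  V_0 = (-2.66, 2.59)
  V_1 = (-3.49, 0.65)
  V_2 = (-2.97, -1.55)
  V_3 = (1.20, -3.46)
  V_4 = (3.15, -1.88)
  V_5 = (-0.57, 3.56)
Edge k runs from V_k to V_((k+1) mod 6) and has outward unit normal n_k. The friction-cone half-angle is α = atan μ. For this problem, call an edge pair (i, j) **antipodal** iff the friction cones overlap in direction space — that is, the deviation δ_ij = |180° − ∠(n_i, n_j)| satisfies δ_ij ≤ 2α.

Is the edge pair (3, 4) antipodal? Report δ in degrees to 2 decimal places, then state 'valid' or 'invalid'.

δ = 94.65°, invalid

α = atan 0.4 = 21.80°;  2α = 43.60°
edge 3: e_3 = (+1.95, +1.58);  n_3 = (+0.6295, -0.7770)
edge 4: e_4 = (-3.72, +5.44);  n_4 = (+0.8255, +0.5645)
∠(n_3, n_4) = 85.35°
δ = |180° − 85.35°| = 94.65°
94.65° > 2α = 43.60°  →  invalid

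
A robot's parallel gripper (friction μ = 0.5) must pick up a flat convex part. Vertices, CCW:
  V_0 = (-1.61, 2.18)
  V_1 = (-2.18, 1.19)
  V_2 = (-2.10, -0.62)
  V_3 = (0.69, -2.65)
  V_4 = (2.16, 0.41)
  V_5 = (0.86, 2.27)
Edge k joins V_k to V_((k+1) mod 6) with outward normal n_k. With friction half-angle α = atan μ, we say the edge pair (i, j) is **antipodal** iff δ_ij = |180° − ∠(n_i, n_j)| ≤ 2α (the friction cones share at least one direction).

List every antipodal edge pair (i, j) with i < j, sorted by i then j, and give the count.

count = 5; pairs: (0,3), (1,3), (1,4), (2,4), (2,5)

α = atan 0.5 = 26.57°;  2α = 53.13°
n_0 = (-0.8666, +0.4990)
n_1 = (-0.9990, -0.0442)
n_2 = (-0.5883, -0.8086)
n_3 = (+0.9014, -0.4330)
n_4 = (+0.8196, +0.5729)
n_5 = (-0.0364, +0.9993)
  (0,1): δ = 147.54°  ·
  (0,2): δ = 96.11°  ·
  (0,3): δ = 4.27°  ✓
  (0,4): δ = 64.88°  ·
  (0,5): δ = 122.02°  ·
  (1,2): δ = 128.57°  ·
  (1,3): δ = 28.19°  ✓
  (1,4): δ = 32.42°  ✓
  (1,5): δ = 89.56°  ·
  (2,3): δ = 79.62°  ·
  (2,4): δ = 19.01°  ✓
  (2,5): δ = 38.13°  ✓
  (3,4): δ = 119.39°  ·
  (3,5): δ = 62.25°  ·
  (4,5): δ = 122.86°  ·
antipodal pairs: 5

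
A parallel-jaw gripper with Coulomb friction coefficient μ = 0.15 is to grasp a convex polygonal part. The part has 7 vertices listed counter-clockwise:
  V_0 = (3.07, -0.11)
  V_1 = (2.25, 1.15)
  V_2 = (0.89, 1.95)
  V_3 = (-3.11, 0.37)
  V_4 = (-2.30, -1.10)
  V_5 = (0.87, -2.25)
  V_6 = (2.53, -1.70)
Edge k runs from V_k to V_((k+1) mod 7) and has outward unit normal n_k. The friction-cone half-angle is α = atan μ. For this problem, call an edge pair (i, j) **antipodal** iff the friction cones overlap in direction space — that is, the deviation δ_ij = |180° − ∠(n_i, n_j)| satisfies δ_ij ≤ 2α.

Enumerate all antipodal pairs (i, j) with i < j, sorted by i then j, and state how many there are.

count = 3; pairs: (0,3), (1,4), (2,5)

α = atan 0.15 = 8.53°;  2α = 17.06°
n_0 = (+0.8381, +0.5455)
n_1 = (+0.5070, +0.8619)
n_2 = (-0.3674, +0.9301)
n_3 = (-0.8758, -0.4826)
n_4 = (-0.3410, -0.9401)
n_5 = (+0.3145, -0.9493)
n_6 = (+0.9469, -0.3216)
  (0,1): δ = 153.52°  ·
  (0,2): δ = 101.50°  ·
  (0,3): δ = 4.20°  ✓
  (0,4): δ = 37.00°  ·
  (0,5): δ = 75.28°  ·
  (0,6): δ = 128.19°  ·
  (1,2): δ = 127.98°  ·
  (1,3): δ = 30.68°  ·
  (1,4): δ = 10.53°  ✓
  (1,5): δ = 48.80°  ·
  (1,6): δ = 101.71°  ·
  (2,3): δ = 82.70°  ·
  (2,4): δ = 41.49°  ·
  (2,5): δ = 3.22°  ✓
  (2,6): δ = 49.69°  ·
  (3,4): δ = 138.80°  ·
  (3,5): δ = 100.52°  ·
  (3,6): δ = 47.61°  ·
  (4,5): δ = 141.73°  ·
  (4,6): δ = 88.82°  ·
  (5,6): δ = 127.09°  ·
antipodal pairs: 3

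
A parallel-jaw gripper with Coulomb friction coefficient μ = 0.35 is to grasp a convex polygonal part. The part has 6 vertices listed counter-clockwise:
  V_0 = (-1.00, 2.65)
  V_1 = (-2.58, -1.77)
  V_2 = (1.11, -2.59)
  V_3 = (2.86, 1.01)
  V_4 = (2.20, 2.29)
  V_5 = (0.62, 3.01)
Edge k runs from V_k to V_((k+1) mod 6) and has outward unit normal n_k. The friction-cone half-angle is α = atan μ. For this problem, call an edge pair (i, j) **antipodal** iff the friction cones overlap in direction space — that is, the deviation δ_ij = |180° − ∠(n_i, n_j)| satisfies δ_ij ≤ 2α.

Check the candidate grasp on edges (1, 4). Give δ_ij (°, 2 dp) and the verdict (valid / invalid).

δ = 11.97°, valid

α = atan 0.35 = 19.29°;  2α = 38.58°
edge 1: e_1 = (+3.69, -0.82);  n_1 = (-0.2169, -0.9762)
edge 4: e_4 = (-1.58, +0.72);  n_4 = (+0.4147, +0.9100)
∠(n_1, n_4) = 168.03°
δ = |180° − 168.03°| = 11.97°
11.97° ≤ 2α = 38.58°  →  valid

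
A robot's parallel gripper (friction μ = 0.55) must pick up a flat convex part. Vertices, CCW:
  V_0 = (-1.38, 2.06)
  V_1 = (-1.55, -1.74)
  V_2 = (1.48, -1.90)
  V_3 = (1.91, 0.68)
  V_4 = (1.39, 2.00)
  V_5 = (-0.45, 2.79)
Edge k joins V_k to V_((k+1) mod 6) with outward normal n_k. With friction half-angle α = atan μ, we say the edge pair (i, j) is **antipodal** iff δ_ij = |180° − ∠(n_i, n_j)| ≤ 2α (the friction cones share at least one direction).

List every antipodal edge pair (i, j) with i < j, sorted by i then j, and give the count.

α = atan 0.55 = 28.81°;  2α = 57.62°
n_0 = (-0.9990, +0.0447)
n_1 = (-0.0527, -0.9986)
n_2 = (+0.9864, -0.1644)
n_3 = (+0.9304, +0.3665)
n_4 = (+0.3945, +0.9189)
n_5 = (-0.6174, +0.7866)
  (0,1): δ = 90.46°  ·
  (0,2): δ = 6.90°  ✓
  (0,3): δ = 24.06°  ✓
  (0,4): δ = 69.33°  ·
  (0,5): δ = 130.69°  ·
  (1,2): δ = 96.44°  ·
  (1,3): δ = 65.48°  ·
  (1,4): δ = 20.21°  ✓
  (1,5): δ = 41.15°  ✓
  (2,3): δ = 149.04°  ·
  (2,4): δ = 103.77°  ·
  (2,5): δ = 42.41°  ✓
  (3,4): δ = 134.74°  ·
  (3,5): δ = 73.37°  ·
  (4,5): δ = 118.63°  ·
antipodal pairs: 5

count = 5; pairs: (0,2), (0,3), (1,4), (1,5), (2,5)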